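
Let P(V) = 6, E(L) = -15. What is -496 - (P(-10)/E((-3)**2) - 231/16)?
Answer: -38493/80 ≈ -481.16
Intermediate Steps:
-496 - (P(-10)/E((-3)**2) - 231/16) = -496 - (6/(-15) - 231/16) = -496 - (6*(-1/15) - 231*1/16) = -496 - (-2/5 - 231/16) = -496 - 1*(-1187/80) = -496 + 1187/80 = -38493/80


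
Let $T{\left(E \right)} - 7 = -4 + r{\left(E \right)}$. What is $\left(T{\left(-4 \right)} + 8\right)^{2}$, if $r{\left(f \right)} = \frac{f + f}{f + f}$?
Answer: $144$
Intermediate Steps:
$r{\left(f \right)} = 1$ ($r{\left(f \right)} = \frac{2 f}{2 f} = 2 f \frac{1}{2 f} = 1$)
$T{\left(E \right)} = 4$ ($T{\left(E \right)} = 7 + \left(-4 + 1\right) = 7 - 3 = 4$)
$\left(T{\left(-4 \right)} + 8\right)^{2} = \left(4 + 8\right)^{2} = 12^{2} = 144$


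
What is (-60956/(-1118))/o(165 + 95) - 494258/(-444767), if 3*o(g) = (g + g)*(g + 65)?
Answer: 23366857171939/21008791628500 ≈ 1.1122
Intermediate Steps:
o(g) = 2*g*(65 + g)/3 (o(g) = ((g + g)*(g + 65))/3 = ((2*g)*(65 + g))/3 = (2*g*(65 + g))/3 = 2*g*(65 + g)/3)
(-60956/(-1118))/o(165 + 95) - 494258/(-444767) = (-60956/(-1118))/((2*(165 + 95)*(65 + (165 + 95))/3)) - 494258/(-444767) = (-60956*(-1/1118))/(((⅔)*260*(65 + 260))) - 494258*(-1/444767) = 30478/(559*(((⅔)*260*325))) + 494258/444767 = 30478/(559*(169000/3)) + 494258/444767 = (30478/559)*(3/169000) + 494258/444767 = 45717/47235500 + 494258/444767 = 23366857171939/21008791628500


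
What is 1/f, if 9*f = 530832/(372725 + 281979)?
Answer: 122757/11059 ≈ 11.100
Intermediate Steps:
f = 11059/122757 (f = (530832/(372725 + 281979))/9 = (530832/654704)/9 = (530832*(1/654704))/9 = (⅑)*(33177/40919) = 11059/122757 ≈ 0.090089)
1/f = 1/(11059/122757) = 122757/11059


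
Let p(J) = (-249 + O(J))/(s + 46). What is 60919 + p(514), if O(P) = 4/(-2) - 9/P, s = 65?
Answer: 3475543603/57054 ≈ 60917.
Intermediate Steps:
O(P) = -2 - 9/P (O(P) = 4*(-1/2) - 9/P = -2 - 9/P)
p(J) = -251/111 - 3/(37*J) (p(J) = (-249 + (-2 - 9/J))/(65 + 46) = (-251 - 9/J)/111 = (-251 - 9/J)*(1/111) = -251/111 - 3/(37*J))
60919 + p(514) = 60919 + (1/111)*(-9 - 251*514)/514 = 60919 + (1/111)*(1/514)*(-9 - 129014) = 60919 + (1/111)*(1/514)*(-129023) = 60919 - 129023/57054 = 3475543603/57054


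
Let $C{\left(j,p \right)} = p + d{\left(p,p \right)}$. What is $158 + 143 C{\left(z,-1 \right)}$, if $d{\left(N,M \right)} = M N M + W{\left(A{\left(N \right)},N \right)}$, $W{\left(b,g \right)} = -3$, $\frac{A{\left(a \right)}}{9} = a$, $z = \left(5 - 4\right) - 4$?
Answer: $-557$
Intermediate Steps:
$z = -3$ ($z = 1 - 4 = -3$)
$A{\left(a \right)} = 9 a$
$d{\left(N,M \right)} = -3 + N M^{2}$ ($d{\left(N,M \right)} = M N M - 3 = N M^{2} - 3 = -3 + N M^{2}$)
$C{\left(j,p \right)} = -3 + p + p^{3}$ ($C{\left(j,p \right)} = p + \left(-3 + p p^{2}\right) = p + \left(-3 + p^{3}\right) = -3 + p + p^{3}$)
$158 + 143 C{\left(z,-1 \right)} = 158 + 143 \left(-3 - 1 + \left(-1\right)^{3}\right) = 158 + 143 \left(-3 - 1 - 1\right) = 158 + 143 \left(-5\right) = 158 - 715 = -557$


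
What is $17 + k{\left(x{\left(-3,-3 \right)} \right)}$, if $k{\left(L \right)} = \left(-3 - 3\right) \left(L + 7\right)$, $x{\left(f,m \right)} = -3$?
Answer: $-7$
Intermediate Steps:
$k{\left(L \right)} = -42 - 6 L$ ($k{\left(L \right)} = \left(-3 - 3\right) \left(7 + L\right) = - 6 \left(7 + L\right) = -42 - 6 L$)
$17 + k{\left(x{\left(-3,-3 \right)} \right)} = 17 - 24 = -7$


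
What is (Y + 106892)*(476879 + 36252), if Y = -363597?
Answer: -131723293355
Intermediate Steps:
(Y + 106892)*(476879 + 36252) = (-363597 + 106892)*(476879 + 36252) = -256705*513131 = -131723293355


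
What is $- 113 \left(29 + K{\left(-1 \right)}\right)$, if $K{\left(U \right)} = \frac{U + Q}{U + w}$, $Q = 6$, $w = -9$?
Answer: $- \frac{6441}{2} \approx -3220.5$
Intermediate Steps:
$K{\left(U \right)} = \frac{6 + U}{-9 + U}$ ($K{\left(U \right)} = \frac{U + 6}{U - 9} = \frac{6 + U}{-9 + U}$)
$- 113 \left(29 + K{\left(-1 \right)}\right) = - 113 \left(29 + \frac{6 - 1}{-9 - 1}\right) = - 113 \left(29 + \frac{1}{-10} \cdot 5\right) = - 113 \left(29 - \frac{1}{2}\right) = \left(-113\right) \frac{57}{2} = - \frac{6441}{2}$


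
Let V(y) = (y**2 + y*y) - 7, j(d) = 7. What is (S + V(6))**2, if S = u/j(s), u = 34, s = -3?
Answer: 239121/49 ≈ 4880.0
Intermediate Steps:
V(y) = -7 + 2*y**2 (V(y) = (y**2 + y**2) - 7 = 2*y**2 - 7 = -7 + 2*y**2)
S = 34/7 ≈ 4.8571
(S + V(6))**2 = (34/7 + (-7 + 2*6**2))**2 = (34/7 + (-7 + 2*36))**2 = (34/7 + (-7 + 72))**2 = (34/7 + 65)**2 = (489/7)**2 = 239121/49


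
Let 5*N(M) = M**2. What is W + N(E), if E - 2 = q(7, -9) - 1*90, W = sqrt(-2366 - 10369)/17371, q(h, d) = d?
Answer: 9409/5 + 3*I*sqrt(1415)/17371 ≈ 1881.8 + 0.0064964*I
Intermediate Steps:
W = 3*I*sqrt(1415)/17371 (W = sqrt(-12735)*(1/17371) = (3*I*sqrt(1415))*(1/17371) = 3*I*sqrt(1415)/17371 ≈ 0.0064964*I)
E = -97 (E = 2 + (-9 - 1*90) = 2 + (-9 - 90) = 2 - 99 = -97)
N(M) = M**2/5
W + N(E) = 3*I*sqrt(1415)/17371 + (1/5)*(-97)**2 = 3*I*sqrt(1415)/17371 + (1/5)*9409 = 3*I*sqrt(1415)/17371 + 9409/5 = 9409/5 + 3*I*sqrt(1415)/17371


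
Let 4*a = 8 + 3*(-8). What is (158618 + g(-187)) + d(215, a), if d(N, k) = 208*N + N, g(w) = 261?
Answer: 203814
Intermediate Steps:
a = -4 (a = (8 + 3*(-8))/4 = (8 - 24)/4 = (¼)*(-16) = -4)
d(N, k) = 209*N
(158618 + g(-187)) + d(215, a) = (158618 + 261) + 209*215 = 158879 + 44935 = 203814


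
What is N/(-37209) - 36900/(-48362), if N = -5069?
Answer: 809079539/899750829 ≈ 0.89923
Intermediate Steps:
N/(-37209) - 36900/(-48362) = -5069/(-37209) - 36900/(-48362) = -5069*(-1/37209) - 36900*(-1/48362) = 5069/37209 + 18450/24181 = 809079539/899750829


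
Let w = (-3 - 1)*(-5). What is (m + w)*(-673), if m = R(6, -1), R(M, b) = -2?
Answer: -12114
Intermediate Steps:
m = -2
w = 20 (w = -4*(-5) = 20)
(m + w)*(-673) = (-2 + 20)*(-673) = 18*(-673) = -12114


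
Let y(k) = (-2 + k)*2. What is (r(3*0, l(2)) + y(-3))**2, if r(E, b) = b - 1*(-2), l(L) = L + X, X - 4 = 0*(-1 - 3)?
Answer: 4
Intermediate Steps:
y(k) = -4 + 2*k
X = 4 (X = 4 + 0*(-1 - 3) = 4 + 0*(-4) = 4 + 0 = 4)
l(L) = 4 + L (l(L) = L + 4 = 4 + L)
r(E, b) = 2 + b (r(E, b) = b + 2 = 2 + b)
(r(3*0, l(2)) + y(-3))**2 = ((2 + (4 + 2)) + (-4 + 2*(-3)))**2 = ((2 + 6) + (-4 - 6))**2 = (8 - 10)**2 = (-2)**2 = 4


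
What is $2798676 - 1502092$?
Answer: $1296584$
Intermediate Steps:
$2798676 - 1502092 = 1296584$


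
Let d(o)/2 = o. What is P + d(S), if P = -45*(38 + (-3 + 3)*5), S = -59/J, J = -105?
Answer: -179432/105 ≈ -1708.9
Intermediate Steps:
S = 59/105 (S = -59/(-105) = -59*(-1/105) = 59/105 ≈ 0.56190)
d(o) = 2*o
P = -1710 (P = -45*(38 + 0*5) = -45*(38 + 0) = -45*38 = -1710)
P + d(S) = -1710 + 2*(59/105) = -1710 + 118/105 = -179432/105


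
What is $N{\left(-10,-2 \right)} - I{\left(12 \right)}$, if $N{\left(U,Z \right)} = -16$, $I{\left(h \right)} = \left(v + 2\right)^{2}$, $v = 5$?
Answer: $-65$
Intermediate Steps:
$I{\left(h \right)} = 49$ ($I{\left(h \right)} = \left(5 + 2\right)^{2} = 7^{2} = 49$)
$N{\left(-10,-2 \right)} - I{\left(12 \right)} = -16 - 49 = -65$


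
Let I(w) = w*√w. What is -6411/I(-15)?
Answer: -2137*I*√15/75 ≈ -110.35*I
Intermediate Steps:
I(w) = w^(3/2)
-6411/I(-15) = -6411*I*√15/225 = -2137*I*√15/75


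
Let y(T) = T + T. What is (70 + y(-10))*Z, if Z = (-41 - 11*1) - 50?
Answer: -5100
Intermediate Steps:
Z = -102 (Z = (-41 - 11) - 50 = -52 - 50 = -102)
y(T) = 2*T
(70 + y(-10))*Z = (70 + 2*(-10))*(-102) = (70 - 20)*(-102) = 50*(-102) = -5100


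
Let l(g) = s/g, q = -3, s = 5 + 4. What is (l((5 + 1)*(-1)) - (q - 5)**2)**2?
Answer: 17161/4 ≈ 4290.3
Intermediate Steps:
s = 9
l(g) = 9/g
(l((5 + 1)*(-1)) - (q - 5)**2)**2 = (9/(((5 + 1)*(-1))) - (-3 - 5)**2)**2 = (9/((6*(-1))) - 1*(-8)**2)**2 = (9/(-6) - 1*64)**2 = (9*(-1/6) - 64)**2 = (-3/2 - 64)**2 = (-131/2)**2 = 17161/4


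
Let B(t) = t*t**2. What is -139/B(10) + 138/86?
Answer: 63023/43000 ≈ 1.4657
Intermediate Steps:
B(t) = t**3
-139/B(10) + 138/86 = -139/(10**3) + 138/86 = -139/1000 + 138*(1/86) = -139*1/1000 + 69/43 = -139/1000 + 69/43 = 63023/43000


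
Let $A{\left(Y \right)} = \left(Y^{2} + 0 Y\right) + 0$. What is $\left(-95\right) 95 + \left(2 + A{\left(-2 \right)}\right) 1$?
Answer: $-9019$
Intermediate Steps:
$A{\left(Y \right)} = Y^{2}$ ($A{\left(Y \right)} = \left(Y^{2} + 0\right) + 0 = Y^{2} + 0 = Y^{2}$)
$\left(-95\right) 95 + \left(2 + A{\left(-2 \right)}\right) 1 = \left(-95\right) 95 + \left(2 + \left(-2\right)^{2}\right) 1 = -9025 + \left(2 + 4\right) 1 = -9025 + 6 \cdot 1 = -9025 + 6 = -9019$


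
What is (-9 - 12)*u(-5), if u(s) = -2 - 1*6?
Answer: 168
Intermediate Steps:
u(s) = -8 (u(s) = -2 - 6 = -8)
(-9 - 12)*u(-5) = (-9 - 12)*(-8) = -21*(-8) = 168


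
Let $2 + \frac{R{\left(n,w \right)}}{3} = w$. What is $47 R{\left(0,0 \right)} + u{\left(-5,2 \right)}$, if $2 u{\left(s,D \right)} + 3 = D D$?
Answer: $- \frac{563}{2} \approx -281.5$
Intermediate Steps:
$u{\left(s,D \right)} = - \frac{3}{2} + \frac{D^{2}}{2}$ ($u{\left(s,D \right)} = - \frac{3}{2} + \frac{D D}{2} = - \frac{3}{2} + \frac{D^{2}}{2}$)
$R{\left(n,w \right)} = -6 + 3 w$
$47 R{\left(0,0 \right)} + u{\left(-5,2 \right)} = 47 \left(-6 + 3 \cdot 0\right) - \left(\frac{3}{2} - \frac{2^{2}}{2}\right) = 47 \left(-6 + 0\right) + \left(- \frac{3}{2} + \frac{1}{2} \cdot 4\right) = 47 \left(-6\right) + \left(- \frac{3}{2} + 2\right) = -282 + \frac{1}{2} = - \frac{563}{2}$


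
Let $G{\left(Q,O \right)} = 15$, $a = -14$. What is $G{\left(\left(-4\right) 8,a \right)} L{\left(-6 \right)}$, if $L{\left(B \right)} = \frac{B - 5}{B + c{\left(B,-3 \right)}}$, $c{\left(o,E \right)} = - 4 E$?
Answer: $- \frac{55}{2} \approx -27.5$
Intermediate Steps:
$L{\left(B \right)} = \frac{-5 + B}{12 + B}$ ($L{\left(B \right)} = \frac{B - 5}{B - -12} = \frac{-5 + B}{B + 12} = \frac{-5 + B}{12 + B}$)
$G{\left(\left(-4\right) 8,a \right)} L{\left(-6 \right)} = 15 \frac{-5 - 6}{12 - 6} = 15 \cdot \frac{1}{6} \left(-11\right) = 15 \left(- \frac{11}{6}\right) = - \frac{55}{2}$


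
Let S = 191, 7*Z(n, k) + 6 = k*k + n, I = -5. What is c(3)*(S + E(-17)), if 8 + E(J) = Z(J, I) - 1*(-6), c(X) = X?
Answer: 3975/7 ≈ 567.86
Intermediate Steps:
Z(n, k) = -6/7 + n/7 + k²/7 (Z(n, k) = -6/7 + (k*k + n)/7 = -6/7 + (k² + n)/7 = -6/7 + (n + k²)/7 = -6/7 + (n/7 + k²/7) = -6/7 + n/7 + k²/7)
E(J) = 5/7 + J/7 (E(J) = -8 + ((-6/7 + J/7 + (⅐)*(-5)²) - 1*(-6)) = -8 + ((-6/7 + J/7 + (⅐)*25) + 6) = -8 + ((-6/7 + J/7 + 25/7) + 6) = -8 + ((19/7 + J/7) + 6) = -8 + (61/7 + J/7) = 5/7 + J/7)
c(3)*(S + E(-17)) = 3*(191 + (5/7 + (⅐)*(-17))) = 3*(191 + (5/7 - 17/7)) = 3*(191 - 12/7) = 3*(1325/7) = 3975/7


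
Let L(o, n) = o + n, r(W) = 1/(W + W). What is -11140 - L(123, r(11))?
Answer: -247787/22 ≈ -11263.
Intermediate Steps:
r(W) = 1/(2*W)
L(o, n) = n + o
-11140 - L(123, r(11)) = -11140 - ((½)/11 + 123) = -11140 - ((½)*(1/11) + 123) = -11140 - (1/22 + 123) = -11140 - 1*2707/22 = -11140 - 2707/22 = -247787/22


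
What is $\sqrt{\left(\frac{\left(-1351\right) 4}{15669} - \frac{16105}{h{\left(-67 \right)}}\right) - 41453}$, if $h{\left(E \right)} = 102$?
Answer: $\frac{i \sqrt{1312225619948266}}{177582} \approx 203.99 i$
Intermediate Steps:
$\sqrt{\left(\frac{\left(-1351\right) 4}{15669} - \frac{16105}{h{\left(-67 \right)}}\right) - 41453} = \sqrt{\left(\frac{\left(-1351\right) 4}{15669} - \frac{16105}{102}\right) - 41453} = \sqrt{\left(\left(-5404\right) \frac{1}{15669} - \frac{16105}{102}\right) - 41453} = \sqrt{\left(- \frac{5404}{15669} - \frac{16105}{102}\right) - 41453} = \sqrt{- \frac{84300151}{532746} - 41453} = \sqrt{- \frac{22168220089}{532746}} = \frac{i \sqrt{1312225619948266}}{177582}$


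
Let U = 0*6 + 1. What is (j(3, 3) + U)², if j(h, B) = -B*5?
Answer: 196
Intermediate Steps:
j(h, B) = -5*B
U = 1 (U = 0 + 1 = 1)
(j(3, 3) + U)² = (-5*3 + 1)² = (-15 + 1)² = (-14)² = 196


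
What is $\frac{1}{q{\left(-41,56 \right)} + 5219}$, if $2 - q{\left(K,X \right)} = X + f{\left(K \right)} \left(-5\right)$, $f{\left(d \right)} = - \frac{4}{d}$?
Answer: $\frac{41}{211785} \approx 0.00019359$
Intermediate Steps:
$q{\left(K,X \right)} = 2 - X - \frac{20}{K}$ ($q{\left(K,X \right)} = 2 - \left(X + - \frac{4}{K} \left(-5\right)\right) = 2 - \left(X + \frac{20}{K}\right) = 2 - X - \frac{20}{K}$)
$\frac{1}{q{\left(-41,56 \right)} + 5219} = \frac{1}{\left(2 - 56 - \frac{20}{-41}\right) + 5219} = \frac{1}{\left(2 - 56 - - \frac{20}{41}\right) + 5219} = \frac{1}{\left(2 - 56 + \frac{20}{41}\right) + 5219} = \frac{1}{- \frac{2194}{41} + 5219} = \frac{1}{\frac{211785}{41}} = \frac{41}{211785}$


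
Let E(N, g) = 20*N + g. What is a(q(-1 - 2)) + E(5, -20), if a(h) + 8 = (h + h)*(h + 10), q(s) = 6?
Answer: 264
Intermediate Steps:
a(h) = -8 + 2*h*(10 + h) (a(h) = -8 + (h + h)*(h + 10) = -8 + (2*h)*(10 + h) = -8 + 2*h*(10 + h))
E(N, g) = g + 20*N
a(q(-1 - 2)) + E(5, -20) = (-8 + 2*6**2 + 20*6) + (-20 + 20*5) = (-8 + 2*36 + 120) + (-20 + 100) = (-8 + 72 + 120) + 80 = 184 + 80 = 264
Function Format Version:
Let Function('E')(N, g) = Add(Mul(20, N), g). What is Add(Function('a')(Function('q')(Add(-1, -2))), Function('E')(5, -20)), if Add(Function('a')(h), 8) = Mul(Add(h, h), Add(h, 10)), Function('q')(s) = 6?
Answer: 264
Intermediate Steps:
Function('a')(h) = Add(-8, Mul(2, h, Add(10, h))) (Function('a')(h) = Add(-8, Mul(Add(h, h), Add(h, 10))) = Add(-8, Mul(Mul(2, h), Add(10, h))) = Add(-8, Mul(2, h, Add(10, h))))
Function('E')(N, g) = Add(g, Mul(20, N))
Add(Function('a')(Function('q')(Add(-1, -2))), Function('E')(5, -20)) = Add(Add(-8, Mul(2, Pow(6, 2)), Mul(20, 6)), Add(-20, Mul(20, 5))) = Add(Add(-8, Mul(2, 36), 120), Add(-20, 100)) = Add(Add(-8, 72, 120), 80) = Add(184, 80) = 264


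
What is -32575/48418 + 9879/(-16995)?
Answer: -343977849/274287970 ≈ -1.2541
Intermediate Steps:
-32575/48418 + 9879/(-16995) = -32575*1/48418 + 9879*(-1/16995) = -32575/48418 - 3293/5665 = -343977849/274287970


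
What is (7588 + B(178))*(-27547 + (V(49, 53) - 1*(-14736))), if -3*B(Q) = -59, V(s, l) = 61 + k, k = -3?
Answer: -97020573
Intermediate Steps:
V(s, l) = 58 (V(s, l) = 61 - 3 = 58)
B(Q) = 59/3 (B(Q) = -⅓*(-59) = 59/3)
(7588 + B(178))*(-27547 + (V(49, 53) - 1*(-14736))) = (7588 + 59/3)*(-27547 + (58 - 1*(-14736))) = 22823*(-27547 + (58 + 14736))/3 = 22823*(-27547 + 14794)/3 = (22823/3)*(-12753) = -97020573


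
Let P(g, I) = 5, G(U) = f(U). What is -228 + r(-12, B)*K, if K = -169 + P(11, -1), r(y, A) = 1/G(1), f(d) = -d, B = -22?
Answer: -64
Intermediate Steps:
G(U) = -U
r(y, A) = -1 (r(y, A) = 1/(-1*1) = 1/(-1) = -1)
K = -164 (K = -169 + 5 = -164)
-228 + r(-12, B)*K = -228 - 1*(-164) = -228 + 164 = -64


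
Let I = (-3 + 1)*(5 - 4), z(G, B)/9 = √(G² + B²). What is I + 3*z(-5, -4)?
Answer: -2 + 27*√41 ≈ 170.88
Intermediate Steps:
z(G, B) = 9*√(B² + G²) (z(G, B) = 9*√(G² + B²) = 9*√(B² + G²))
I = -2 (I = -2*1 = -2)
I + 3*z(-5, -4) = -2 + 3*(9*√((-4)² + (-5)²)) = -2 + 3*(9*√(16 + 25)) = -2 + 3*(9*√41) = -2 + 27*√41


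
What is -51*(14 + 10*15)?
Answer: -8364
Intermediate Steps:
-51*(14 + 10*15) = -51*(14 + 150) = -51*164 = -8364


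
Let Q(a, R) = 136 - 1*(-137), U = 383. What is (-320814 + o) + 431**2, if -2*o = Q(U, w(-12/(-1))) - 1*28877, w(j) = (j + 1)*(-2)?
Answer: -120751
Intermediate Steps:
w(j) = -2 - 2*j (w(j) = (1 + j)*(-2) = -2 - 2*j)
Q(a, R) = 273 (Q(a, R) = 136 + 137 = 273)
o = 14302 (o = -(273 - 1*28877)/2 = -(273 - 28877)/2 = -1/2*(-28604) = 14302)
(-320814 + o) + 431**2 = (-320814 + 14302) + 431**2 = -306512 + 185761 = -120751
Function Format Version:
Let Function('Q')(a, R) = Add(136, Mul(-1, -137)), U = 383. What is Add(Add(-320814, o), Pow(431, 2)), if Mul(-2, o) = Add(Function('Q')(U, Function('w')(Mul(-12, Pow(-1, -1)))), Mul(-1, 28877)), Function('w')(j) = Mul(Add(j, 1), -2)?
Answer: -120751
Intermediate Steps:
Function('w')(j) = Add(-2, Mul(-2, j)) (Function('w')(j) = Mul(Add(1, j), -2) = Add(-2, Mul(-2, j)))
Function('Q')(a, R) = 273 (Function('Q')(a, R) = Add(136, 137) = 273)
o = 14302 (o = Mul(Rational(-1, 2), Add(273, Mul(-1, 28877))) = Mul(Rational(-1, 2), Add(273, -28877)) = Mul(Rational(-1, 2), -28604) = 14302)
Add(Add(-320814, o), Pow(431, 2)) = Add(Add(-320814, 14302), Pow(431, 2)) = Add(-306512, 185761) = -120751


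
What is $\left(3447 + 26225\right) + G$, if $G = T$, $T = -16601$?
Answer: $13071$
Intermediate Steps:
$G = -16601$
$\left(3447 + 26225\right) + G = \left(3447 + 26225\right) - 16601 = 29672 - 16601 = 13071$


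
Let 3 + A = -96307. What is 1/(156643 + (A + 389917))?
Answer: 1/450250 ≈ 2.2210e-6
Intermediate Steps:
A = -96310 (A = -3 - 96307 = -96310)
1/(156643 + (A + 389917)) = 1/(156643 + (-96310 + 389917)) = 1/(156643 + 293607) = 1/450250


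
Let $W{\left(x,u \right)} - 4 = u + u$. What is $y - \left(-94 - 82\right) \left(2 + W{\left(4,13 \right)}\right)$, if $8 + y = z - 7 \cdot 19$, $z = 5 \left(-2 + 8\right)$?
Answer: $5521$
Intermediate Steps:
$W{\left(x,u \right)} = 4 + 2 u$ ($W{\left(x,u \right)} = 4 + \left(u + u\right) = 4 + 2 u$)
$z = 30$ ($z = 5 \cdot 6 = 30$)
$y = -111$ ($y = -8 + \left(30 - 7 \cdot 19\right) = -8 + \left(30 - 133\right) = -8 - 103 = -111$)
$y - \left(-94 - 82\right) \left(2 + W{\left(4,13 \right)}\right) = -111 - \left(-94 - 82\right) \left(2 + \left(4 + 2 \cdot 13\right)\right) = -111 - - 176 \left(2 + \left(4 + 26\right)\right) = -111 - - 176 \left(2 + 30\right) = -111 - \left(-176\right) 32 = -111 - -5632 = -111 + 5632 = 5521$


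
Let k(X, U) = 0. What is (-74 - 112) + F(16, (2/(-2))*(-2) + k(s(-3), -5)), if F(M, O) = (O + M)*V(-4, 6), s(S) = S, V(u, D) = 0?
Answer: -186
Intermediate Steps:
F(M, O) = 0 (F(M, O) = (O + M)*0 = (M + O)*0 = 0)
(-74 - 112) + F(16, (2/(-2))*(-2) + k(s(-3), -5)) = (-74 - 112) + 0 = -186 + 0 = -186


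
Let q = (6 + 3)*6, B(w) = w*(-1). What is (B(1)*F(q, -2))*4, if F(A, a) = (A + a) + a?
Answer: -200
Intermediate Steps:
B(w) = -w
q = 54 (q = 9*6 = 54)
F(A, a) = A + 2*a
(B(1)*F(q, -2))*4 = ((-1*1)*(54 + 2*(-2)))*4 = -(54 - 4)*4 = -1*50*4 = -50*4 = -200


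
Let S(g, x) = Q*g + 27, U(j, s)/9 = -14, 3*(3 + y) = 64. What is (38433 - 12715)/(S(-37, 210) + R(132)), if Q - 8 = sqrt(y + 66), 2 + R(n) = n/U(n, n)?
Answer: 1542732807/9138055 - 69940101*sqrt(759)/9138055 ≈ -42.035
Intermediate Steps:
y = 55/3 (y = -3 + (1/3)*64 = -3 + 64/3 = 55/3 ≈ 18.333)
U(j, s) = -126 (U(j, s) = 9*(-14) = -126)
R(n) = -2 - n/126 (R(n) = -2 + n/(-126) = -2 + n*(-1/126) = -2 - n/126)
Q = 8 + sqrt(759)/3 (Q = 8 + sqrt(55/3 + 66) = 8 + sqrt(253/3) = 8 + sqrt(759)/3 ≈ 17.183)
S(g, x) = 27 + g*(8 + sqrt(759)/3) (S(g, x) = (8 + sqrt(759)/3)*g + 27 = g*(8 + sqrt(759)/3) + 27 = 27 + g*(8 + sqrt(759)/3))
(38433 - 12715)/(S(-37, 210) + R(132)) = (38433 - 12715)/((27 + (1/3)*(-37)*(24 + sqrt(759))) + (-2 - 1/126*132)) = 25718/((27 + (-296 - 37*sqrt(759)/3)) + (-2 - 22/21)) = 25718/((-269 - 37*sqrt(759)/3) - 64/21) = 25718/(-5713/21 - 37*sqrt(759)/3)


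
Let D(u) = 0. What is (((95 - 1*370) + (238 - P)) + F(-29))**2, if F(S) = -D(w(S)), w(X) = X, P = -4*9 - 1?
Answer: 0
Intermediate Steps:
P = -37 (P = -36 - 1 = -37)
F(S) = 0 (F(S) = -1*0 = 0)
(((95 - 1*370) + (238 - P)) + F(-29))**2 = (((95 - 1*370) + (238 - 1*(-37))) + 0)**2 = (((95 - 370) + (238 + 37)) + 0)**2 = ((-275 + 275) + 0)**2 = (0 + 0)**2 = 0**2 = 0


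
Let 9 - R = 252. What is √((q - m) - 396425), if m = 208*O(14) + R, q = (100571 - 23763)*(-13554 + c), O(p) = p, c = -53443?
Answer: 3*I*√571811630 ≈ 71738.0*I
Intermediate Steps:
R = -243 (R = 9 - 1*252 = 9 - 252 = -243)
q = -5145905576 (q = (100571 - 23763)*(-13554 - 53443) = 76808*(-66997) = -5145905576)
m = 2669 (m = 208*14 - 243 = 2912 - 243 = 2669)
√((q - m) - 396425) = √((-5145905576 - 1*2669) - 396425) = √((-5145905576 - 2669) - 396425) = √(-5145908245 - 396425) = √(-5146304670) = 3*I*√571811630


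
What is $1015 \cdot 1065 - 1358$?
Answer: $1079617$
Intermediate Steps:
$1015 \cdot 1065 - 1358 = 1080975 - 1358 = 1079617$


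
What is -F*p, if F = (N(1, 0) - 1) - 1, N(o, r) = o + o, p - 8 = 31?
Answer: 0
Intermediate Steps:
p = 39 (p = 8 + 31 = 39)
N(o, r) = 2*o
F = 0 (F = (2*1 - 1) - 1 = (2 - 1) - 1 = 1 - 1 = 0)
-F*p = -0*39 = -1*0 = 0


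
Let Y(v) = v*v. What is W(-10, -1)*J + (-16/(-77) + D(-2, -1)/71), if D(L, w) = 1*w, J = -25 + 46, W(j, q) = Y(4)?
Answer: 1837971/5467 ≈ 336.19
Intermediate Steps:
Y(v) = v**2
W(j, q) = 16 (W(j, q) = 4**2 = 16)
J = 21
D(L, w) = w
W(-10, -1)*J + (-16/(-77) + D(-2, -1)/71) = 16*21 + (-16/(-77) - 1/71) = 336 + (-16*(-1/77) - 1*1/71) = 336 + (16/77 - 1/71) = 336 + 1059/5467 = 1837971/5467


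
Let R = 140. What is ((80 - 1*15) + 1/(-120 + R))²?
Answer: 1692601/400 ≈ 4231.5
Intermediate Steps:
((80 - 1*15) + 1/(-120 + R))² = ((80 - 1*15) + 1/(-120 + 140))² = ((80 - 15) + 1/20)² = (65 + 1/20)² = (1301/20)² = 1692601/400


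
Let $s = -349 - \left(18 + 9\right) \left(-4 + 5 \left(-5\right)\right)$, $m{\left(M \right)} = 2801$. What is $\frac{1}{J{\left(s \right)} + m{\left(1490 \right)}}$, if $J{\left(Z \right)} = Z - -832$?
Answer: $\frac{1}{4067} \approx 0.00024588$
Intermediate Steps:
$s = 434$ ($s = -349 - 27 \left(-4 - 25\right) = -349 - 27 \left(-29\right) = -349 - -783 = -349 + 783 = 434$)
$J{\left(Z \right)} = 832 + Z$ ($J{\left(Z \right)} = Z + 832 = 832 + Z$)
$\frac{1}{J{\left(s \right)} + m{\left(1490 \right)}} = \frac{1}{\left(832 + 434\right) + 2801} = \frac{1}{1266 + 2801} = \frac{1}{4067}$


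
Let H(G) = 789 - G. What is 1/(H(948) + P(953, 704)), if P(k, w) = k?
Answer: 1/794 ≈ 0.0012594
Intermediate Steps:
1/(H(948) + P(953, 704)) = 1/((789 - 1*948) + 953) = 1/((789 - 948) + 953) = 1/(-159 + 953) = 1/794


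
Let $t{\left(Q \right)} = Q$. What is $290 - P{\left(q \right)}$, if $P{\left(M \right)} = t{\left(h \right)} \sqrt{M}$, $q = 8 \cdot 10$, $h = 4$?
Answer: $290 - 16 \sqrt{5} \approx 254.22$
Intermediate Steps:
$q = 80$
$P{\left(M \right)} = 4 \sqrt{M}$
$290 - P{\left(q \right)} = 290 - 4 \sqrt{80} = 290 - 4 \cdot 4 \sqrt{5} = 290 - 16 \sqrt{5}$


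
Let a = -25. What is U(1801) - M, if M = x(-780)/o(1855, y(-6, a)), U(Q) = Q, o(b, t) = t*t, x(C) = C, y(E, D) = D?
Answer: 225281/125 ≈ 1802.2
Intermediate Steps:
o(b, t) = t²
M = -156/125 (M = -780/((-25)²) = -780/625 = -780*1/625 = -156/125 ≈ -1.2480)
U(1801) - M = 1801 - 1*(-156/125) = 1801 + 156/125 = 225281/125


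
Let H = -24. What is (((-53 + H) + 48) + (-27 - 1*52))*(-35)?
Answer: 3780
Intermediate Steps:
(((-53 + H) + 48) + (-27 - 1*52))*(-35) = (((-53 - 24) + 48) + (-27 - 1*52))*(-35) = ((-77 + 48) + (-27 - 52))*(-35) = (-29 - 79)*(-35) = -108*(-35) = 3780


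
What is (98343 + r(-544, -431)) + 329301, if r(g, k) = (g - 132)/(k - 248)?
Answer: 290370952/679 ≈ 4.2765e+5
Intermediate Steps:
r(g, k) = (-132 + g)/(-248 + k)
(98343 + r(-544, -431)) + 329301 = (98343 + (-132 - 544)/(-248 - 431)) + 329301 = (98343 - 676/(-679)) + 329301 = (98343 - 1/679*(-676)) + 329301 = (98343 + 676/679) + 329301 = 66775573/679 + 329301 = 290370952/679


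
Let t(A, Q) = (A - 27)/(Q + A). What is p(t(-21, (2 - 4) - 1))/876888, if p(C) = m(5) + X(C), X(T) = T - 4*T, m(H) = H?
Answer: -1/876888 ≈ -1.1404e-6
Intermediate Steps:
X(T) = -3*T
t(A, Q) = (-27 + A)/(A + Q)
p(C) = 5 - 3*C
p(t(-21, (2 - 4) - 1))/876888 = (5 - 3*(-27 - 21)/(-21 + ((2 - 4) - 1)))/876888 = (5 - 3*(-48)/(-21 + (-2 - 1)))*(1/876888) = (5 - 3*(-48)/(-21 - 3))*(1/876888) = (5 - 3*(-48)/(-24))*(1/876888) = (5 - (-1)*(-48)/8)*(1/876888) = (5 - 3*2)*(1/876888) = (5 - 6)*(1/876888) = -1*1/876888 = -1/876888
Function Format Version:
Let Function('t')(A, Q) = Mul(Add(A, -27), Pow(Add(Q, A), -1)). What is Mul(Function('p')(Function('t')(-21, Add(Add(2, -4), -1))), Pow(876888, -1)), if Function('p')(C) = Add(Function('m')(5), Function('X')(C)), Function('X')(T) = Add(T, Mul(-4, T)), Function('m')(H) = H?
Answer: Rational(-1, 876888) ≈ -1.1404e-6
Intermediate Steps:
Function('X')(T) = Mul(-3, T)
Function('t')(A, Q) = Mul(Pow(Add(A, Q), -1), Add(-27, A)) (Function('t')(A, Q) = Mul(Add(-27, A), Pow(Add(A, Q), -1)) = Mul(Pow(Add(A, Q), -1), Add(-27, A)))
Function('p')(C) = Add(5, Mul(-3, C))
Mul(Function('p')(Function('t')(-21, Add(Add(2, -4), -1))), Pow(876888, -1)) = Mul(Add(5, Mul(-3, Mul(Pow(Add(-21, Add(Add(2, -4), -1)), -1), Add(-27, -21)))), Pow(876888, -1)) = Mul(Add(5, Mul(-3, Mul(Pow(Add(-21, Add(-2, -1)), -1), -48))), Rational(1, 876888)) = Mul(Add(5, Mul(-3, Mul(Pow(Add(-21, -3), -1), -48))), Rational(1, 876888)) = Mul(Add(5, Mul(-3, Mul(Pow(-24, -1), -48))), Rational(1, 876888)) = Mul(Add(5, Mul(-3, Mul(Rational(-1, 24), -48))), Rational(1, 876888)) = Mul(Add(5, Mul(-3, 2)), Rational(1, 876888)) = Mul(Add(5, -6), Rational(1, 876888)) = Mul(-1, Rational(1, 876888)) = Rational(-1, 876888)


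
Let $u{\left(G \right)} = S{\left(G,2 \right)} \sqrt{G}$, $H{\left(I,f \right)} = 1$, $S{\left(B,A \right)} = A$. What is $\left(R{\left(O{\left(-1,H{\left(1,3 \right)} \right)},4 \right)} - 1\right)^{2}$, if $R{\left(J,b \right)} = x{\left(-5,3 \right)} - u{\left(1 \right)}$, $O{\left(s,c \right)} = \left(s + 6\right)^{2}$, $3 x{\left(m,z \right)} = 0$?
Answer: $9$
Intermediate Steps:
$x{\left(m,z \right)} = 0$ ($x{\left(m,z \right)} = \frac{1}{3} \cdot 0 = 0$)
$O{\left(s,c \right)} = \left(6 + s\right)^{2}$
$u{\left(G \right)} = 2 \sqrt{G}$
$R{\left(J,b \right)} = -2$ ($R{\left(J,b \right)} = 0 - 2 \sqrt{1} = 0 - 2 \cdot 1 = 0 - 2 = -2$)
$\left(R{\left(O{\left(-1,H{\left(1,3 \right)} \right)},4 \right)} - 1\right)^{2} = \left(-2 - 1\right)^{2} = \left(-3\right)^{2} = 9$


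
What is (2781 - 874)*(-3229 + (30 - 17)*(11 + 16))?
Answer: -5488346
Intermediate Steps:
(2781 - 874)*(-3229 + (30 - 17)*(11 + 16)) = 1907*(-3229 + 13*27) = 1907*(-3229 + 351) = 1907*(-2878) = -5488346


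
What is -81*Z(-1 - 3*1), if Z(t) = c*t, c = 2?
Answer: 648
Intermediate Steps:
Z(t) = 2*t
-81*Z(-1 - 3*1) = -162*(-1 - 3*1) = -162*(-1 - 3) = -162*(-4) = -81*(-8) = 648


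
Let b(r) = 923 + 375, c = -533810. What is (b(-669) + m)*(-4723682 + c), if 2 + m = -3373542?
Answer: 17729556367032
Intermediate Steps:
m = -3373544 (m = -2 - 3373542 = -3373544)
b(r) = 1298
(b(-669) + m)*(-4723682 + c) = (1298 - 3373544)*(-4723682 - 533810) = -3372246*(-5257492) = 17729556367032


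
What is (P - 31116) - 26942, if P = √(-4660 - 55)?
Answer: -58058 + I*√4715 ≈ -58058.0 + 68.666*I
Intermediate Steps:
P = I*√4715 (P = √(-4715) = I*√4715 ≈ 68.666*I)
(P - 31116) - 26942 = (I*√4715 - 31116) - 26942 = (-31116 + I*√4715) - 26942 = -58058 + I*√4715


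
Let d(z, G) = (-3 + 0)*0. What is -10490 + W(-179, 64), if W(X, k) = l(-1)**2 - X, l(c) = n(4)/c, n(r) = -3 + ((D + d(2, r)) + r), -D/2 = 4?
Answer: -10262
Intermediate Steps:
D = -8 (D = -2*4 = -8)
d(z, G) = 0 (d(z, G) = -3*0 = 0)
n(r) = -11 + r (n(r) = -3 + ((-8 + 0) + r) = -3 + (-8 + r) = -11 + r)
l(c) = -7/c (l(c) = (-11 + 4)/c = -7/c)
W(X, k) = 49 - X (W(X, k) = (-7/(-1))**2 - X = (-7*(-1))**2 - X = 7**2 - X = 49 - X)
-10490 + W(-179, 64) = -10490 + (49 - 1*(-179)) = -10490 + (49 + 179) = -10490 + 228 = -10262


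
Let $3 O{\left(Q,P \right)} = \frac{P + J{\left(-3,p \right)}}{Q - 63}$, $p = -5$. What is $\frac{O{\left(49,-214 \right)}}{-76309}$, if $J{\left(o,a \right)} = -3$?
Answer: $- \frac{31}{457854} \approx -6.7707 \cdot 10^{-5}$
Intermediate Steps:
$O{\left(Q,P \right)} = \frac{-3 + P}{3 \left(-63 + Q\right)}$ ($O{\left(Q,P \right)} = \frac{\left(P - 3\right) \frac{1}{Q - 63}}{3} = \frac{\left(-3 + P\right) \frac{1}{-63 + Q}}{3} = \frac{\frac{1}{-63 + Q} \left(-3 + P\right)}{3} = \frac{-3 + P}{3 \left(-63 + Q\right)}$)
$\frac{O{\left(49,-214 \right)}}{-76309} = \frac{\frac{1}{3} \frac{1}{-63 + 49} \left(-3 - 214\right)}{-76309} = \frac{1}{3} \frac{1}{-14} \left(-217\right) \left(- \frac{1}{76309}\right) = \frac{1}{3} \left(- \frac{1}{14}\right) \left(-217\right) \left(- \frac{1}{76309}\right) = \frac{31}{6} \left(- \frac{1}{76309}\right) = - \frac{31}{457854}$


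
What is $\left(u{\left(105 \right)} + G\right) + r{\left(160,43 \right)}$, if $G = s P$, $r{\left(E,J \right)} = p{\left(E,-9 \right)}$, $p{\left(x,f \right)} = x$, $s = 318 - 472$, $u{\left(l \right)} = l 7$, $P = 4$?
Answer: $279$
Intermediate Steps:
$u{\left(l \right)} = 7 l$
$s = -154$ ($s = 318 - 472 = -154$)
$r{\left(E,J \right)} = E$
$G = -616$ ($G = \left(-154\right) 4 = -616$)
$\left(u{\left(105 \right)} + G\right) + r{\left(160,43 \right)} = \left(7 \cdot 105 - 616\right) + 160 = \left(735 - 616\right) + 160 = 119 + 160 = 279$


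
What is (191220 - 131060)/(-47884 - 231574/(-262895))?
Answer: -7907881600/6294116303 ≈ -1.2564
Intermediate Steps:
(191220 - 131060)/(-47884 - 231574/(-262895)) = 60160/(-47884 - 231574*(-1/262895)) = 60160/(-47884 + 231574/262895) = 60160/(-12588232606/262895) = 60160*(-262895/12588232606) = -7907881600/6294116303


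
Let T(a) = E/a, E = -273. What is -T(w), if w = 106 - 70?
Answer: 91/12 ≈ 7.5833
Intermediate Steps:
w = 36
T(a) = -273/a
-T(w) = -(-273)/36 = -1*(-91/12) = 91/12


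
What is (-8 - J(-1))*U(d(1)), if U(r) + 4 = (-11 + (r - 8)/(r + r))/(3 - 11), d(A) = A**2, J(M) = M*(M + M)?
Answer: 175/8 ≈ 21.875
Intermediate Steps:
J(M) = 2*M**2 (J(M) = M*(2*M) = 2*M**2)
U(r) = -21/8 - (-8 + r)/(16*r) (U(r) = -4 + (-11 + (r - 8)/(r + r))/(3 - 11) = -4 + (-11 + (-8 + r)/((2*r)))/(-8) = -4 + (-11 + (-8 + r)*(1/(2*r)))*(-1/8) = -4 + (-11 + (-8 + r)/(2*r))*(-1/8) = -4 + (11/8 - (-8 + r)/(16*r)) = -21/8 - (-8 + r)/(16*r))
(-8 - J(-1))*U(d(1)) = (-8 - 2*(-1)**2)*((8 - 43*1**2)/(16*(1**2))) = (-8 - 2)*((1/16)*(8 - 43*1)/1) = (-8 - 1*2)*((1/16)*1*(8 - 43)) = (-8 - 2)*((1/16)*1*(-35)) = -10*(-35/16) = 175/8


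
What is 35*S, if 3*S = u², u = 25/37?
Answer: 21875/4107 ≈ 5.3263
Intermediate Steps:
u = 25/37 (u = 25*(1/37) = 25/37 ≈ 0.67568)
S = 625/4107 (S = (25/37)²/3 = (⅓)*(625/1369) = 625/4107 ≈ 0.15218)
35*S = 35*(625/4107) = 21875/4107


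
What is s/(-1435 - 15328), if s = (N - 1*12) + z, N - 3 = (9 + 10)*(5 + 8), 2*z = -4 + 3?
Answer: -475/33526 ≈ -0.014168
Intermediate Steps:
z = -½ (z = (-4 + 3)/2 = (½)*(-1) = -½ ≈ -0.50000)
N = 250 (N = 3 + (9 + 10)*(5 + 8) = 3 + 19*13 = 3 + 247 = 250)
s = 475/2 (s = (250 - 1*12) - ½ = (250 - 12) - ½ = 238 - ½ = 475/2 ≈ 237.50)
s/(-1435 - 15328) = (475/2)/(-1435 - 15328) = (475/2)/(-16763) = -1/16763*475/2 = -475/33526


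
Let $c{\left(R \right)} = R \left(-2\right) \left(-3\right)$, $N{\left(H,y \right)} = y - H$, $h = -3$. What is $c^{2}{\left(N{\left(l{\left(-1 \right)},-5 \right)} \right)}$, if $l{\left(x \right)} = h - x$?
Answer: $324$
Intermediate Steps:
$l{\left(x \right)} = -3 - x$
$c{\left(R \right)} = 6 R$ ($c{\left(R \right)} = - 2 R \left(-3\right) = 6 R$)
$c^{2}{\left(N{\left(l{\left(-1 \right)},-5 \right)} \right)} = \left(6 \left(-5 - \left(-3 - -1\right)\right)\right)^{2} = \left(6 \left(-5 - \left(-3 + 1\right)\right)\right)^{2} = \left(6 \left(-5 - -2\right)\right)^{2} = \left(6 \left(-5 + 2\right)\right)^{2} = \left(6 \left(-3\right)\right)^{2} = \left(-18\right)^{2} = 324$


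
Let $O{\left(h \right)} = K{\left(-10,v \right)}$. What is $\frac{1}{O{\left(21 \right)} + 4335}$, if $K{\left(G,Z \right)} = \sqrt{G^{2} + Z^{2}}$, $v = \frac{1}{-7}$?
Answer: $\frac{212415}{920814124} - \frac{91 \sqrt{29}}{920814124} \approx 0.00023015$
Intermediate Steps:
$v = - \frac{1}{7} \approx -0.14286$
$O{\left(h \right)} = \frac{13 \sqrt{29}}{7}$ ($O{\left(h \right)} = \sqrt{\left(-10\right)^{2} + \left(- \frac{1}{7}\right)^{2}} = \sqrt{100 + \frac{1}{49}} = \sqrt{\frac{4901}{49}} = \frac{13 \sqrt{29}}{7}$)
$\frac{1}{O{\left(21 \right)} + 4335} = \frac{1}{\frac{13 \sqrt{29}}{7} + 4335} = \frac{1}{4335 + \frac{13 \sqrt{29}}{7}}$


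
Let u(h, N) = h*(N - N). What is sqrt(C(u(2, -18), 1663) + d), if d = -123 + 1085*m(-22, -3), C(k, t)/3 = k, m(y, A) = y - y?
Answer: I*sqrt(123) ≈ 11.091*I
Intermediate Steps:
m(y, A) = 0
u(h, N) = 0 (u(h, N) = h*0 = 0)
C(k, t) = 3*k
d = -123 (d = -123 + 1085*0 = -123 + 0 = -123)
sqrt(C(u(2, -18), 1663) + d) = sqrt(3*0 - 123) = sqrt(0 - 123) = sqrt(-123) = I*sqrt(123)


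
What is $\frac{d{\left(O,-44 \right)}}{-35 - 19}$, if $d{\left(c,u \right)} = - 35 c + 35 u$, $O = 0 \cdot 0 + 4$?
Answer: $\frac{280}{9} \approx 31.111$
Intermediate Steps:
$O = 4$ ($O = 0 + 4 = 4$)
$\frac{d{\left(O,-44 \right)}}{-35 - 19} = \frac{\left(-35\right) 4 + 35 \left(-44\right)}{-35 - 19} = \frac{-140 - 1540}{-54} = \left(- \frac{1}{54}\right) \left(-1680\right) = \frac{280}{9}$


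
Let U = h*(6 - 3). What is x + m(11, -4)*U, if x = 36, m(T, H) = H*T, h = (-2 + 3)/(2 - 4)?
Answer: 102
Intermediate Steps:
h = -1/2 (h = 1/(-2) = 1*(-1/2) = -1/2 ≈ -0.50000)
U = -3/2 (U = -(6 - 3)/2 = -1/2*3 = -3/2 ≈ -1.5000)
x + m(11, -4)*U = 36 - 4*11*(-3/2) = 36 - 44*(-3/2) = 36 + 66 = 102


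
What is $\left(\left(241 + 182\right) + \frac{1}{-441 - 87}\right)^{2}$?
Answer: $\frac{49882095649}{278784} \approx 1.7893 \cdot 10^{5}$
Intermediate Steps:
$\left(\left(241 + 182\right) + \frac{1}{-441 - 87}\right)^{2} = \left(423 + \frac{1}{-528}\right)^{2} = \left(423 - \frac{1}{528}\right)^{2} = \left(\frac{223343}{528}\right)^{2} = \frac{49882095649}{278784}$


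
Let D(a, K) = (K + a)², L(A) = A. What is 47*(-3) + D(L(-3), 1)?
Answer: -137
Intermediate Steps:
47*(-3) + D(L(-3), 1) = 47*(-3) + (1 - 3)² = -141 + (-2)² = -141 + 4 = -137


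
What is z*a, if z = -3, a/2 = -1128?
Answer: 6768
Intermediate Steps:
a = -2256 (a = 2*(-1128) = -2256)
z*a = -3*(-2256) = 6768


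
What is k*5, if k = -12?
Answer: -60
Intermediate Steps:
k*5 = -12*5 = -60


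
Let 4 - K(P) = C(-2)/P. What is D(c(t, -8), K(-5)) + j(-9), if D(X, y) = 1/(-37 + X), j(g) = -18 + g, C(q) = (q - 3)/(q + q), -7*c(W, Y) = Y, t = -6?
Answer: -6784/251 ≈ -27.028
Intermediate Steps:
c(W, Y) = -Y/7
C(q) = (-3 + q)/(2*q) (C(q) = (-3 + q)/((2*q)) = (-3 + q)*(1/(2*q)) = (-3 + q)/(2*q))
K(P) = 4 - 5/(4*P) (K(P) = 4 - (1/2)*(-3 - 2)/(-2)/P = 4 - (1/2)*(-1/2)*(-5)/P = 4 - 5/(4*P))
D(c(t, -8), K(-5)) + j(-9) = 1/(-37 - 1/7*(-8)) + (-18 - 9) = 1/(-37 + 8/7) - 27 = 1/(-251/7) - 27 = -7/251 - 27 = -6784/251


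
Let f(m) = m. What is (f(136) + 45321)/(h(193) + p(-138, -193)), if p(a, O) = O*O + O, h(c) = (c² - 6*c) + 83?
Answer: 45457/73230 ≈ 0.62074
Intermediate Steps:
h(c) = 83 + c² - 6*c
p(a, O) = O + O² (p(a, O) = O² + O = O + O²)
(f(136) + 45321)/(h(193) + p(-138, -193)) = (136 + 45321)/((83 + 193² - 6*193) - 193*(1 - 193)) = 45457/((83 + 37249 - 1158) - 193*(-192)) = 45457/(36174 + 37056) = 45457/73230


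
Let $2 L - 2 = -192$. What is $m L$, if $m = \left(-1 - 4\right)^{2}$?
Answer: $-2375$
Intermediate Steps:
$L = -95$ ($L = 1 + \frac{1}{2} \left(-192\right) = 1 - 96 = -95$)
$m = 25$ ($m = \left(-5\right)^{2} = 25$)
$m L = 25 \left(-95\right) = -2375$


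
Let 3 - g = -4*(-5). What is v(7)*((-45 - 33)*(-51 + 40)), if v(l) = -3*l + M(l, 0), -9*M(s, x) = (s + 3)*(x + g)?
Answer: -5434/3 ≈ -1811.3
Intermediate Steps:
g = -17 (g = 3 - (-4)*(-5) = 3 - 1*20 = 3 - 20 = -17)
M(s, x) = -(-17 + x)*(3 + s)/9 (M(s, x) = -(s + 3)*(x - 17)/9 = -(3 + s)*(-17 + x)/9 = -(-17 + x)*(3 + s)/9)
v(l) = 17/3 - 10*l/9 (v(l) = -3*l + (17/3 - 1/3*0 + 17*l/9 - 1/9*l*0) = -3*l + (17/3 + 0 + 17*l/9 + 0) = -3*l + (17/3 + 17*l/9) = 17/3 - 10*l/9)
v(7)*((-45 - 33)*(-51 + 40)) = (17/3 - 10/9*7)*((-45 - 33)*(-51 + 40)) = (17/3 - 70/9)*(-78*(-11)) = -19/9*858 = -5434/3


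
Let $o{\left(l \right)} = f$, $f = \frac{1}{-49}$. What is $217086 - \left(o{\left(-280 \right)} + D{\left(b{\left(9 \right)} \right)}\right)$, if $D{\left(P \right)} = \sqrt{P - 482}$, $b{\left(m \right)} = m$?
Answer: $\frac{10637215}{49} - i \sqrt{473} \approx 2.1709 \cdot 10^{5} - 21.749 i$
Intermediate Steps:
$f = - \frac{1}{49} \approx -0.020408$
$o{\left(l \right)} = - \frac{1}{49}$
$D{\left(P \right)} = \sqrt{-482 + P}$
$217086 - \left(o{\left(-280 \right)} + D{\left(b{\left(9 \right)} \right)}\right) = 217086 - \left(- \frac{1}{49} + \sqrt{-482 + 9}\right) = 217086 - \left(- \frac{1}{49} + \sqrt{-473}\right) = 217086 - \left(- \frac{1}{49} + i \sqrt{473}\right) = 217086 + \left(\frac{1}{49} - i \sqrt{473}\right) = \frac{10637215}{49} - i \sqrt{473}$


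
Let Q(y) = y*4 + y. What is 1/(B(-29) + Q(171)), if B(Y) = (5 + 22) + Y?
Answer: 1/853 ≈ 0.0011723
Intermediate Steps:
B(Y) = 27 + Y
Q(y) = 5*y (Q(y) = 4*y + y = 5*y)
1/(B(-29) + Q(171)) = 1/((27 - 29) + 5*171) = 1/(-2 + 855) = 1/853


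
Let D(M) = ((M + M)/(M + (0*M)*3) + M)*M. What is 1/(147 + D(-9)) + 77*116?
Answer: 1875721/210 ≈ 8932.0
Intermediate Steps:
D(M) = M*(2 + M) (D(M) = ((2*M)/(M + 0*3) + M)*M = ((2*M)/(M + 0) + M)*M = ((2*M)/M + M)*M = (2 + M)*M = M*(2 + M))
1/(147 + D(-9)) + 77*116 = 1/(147 - 9*(2 - 9)) + 77*116 = 1/(147 - 9*(-7)) + 8932 = 1/(147 + 63) + 8932 = 1/210 + 8932 = 1875721/210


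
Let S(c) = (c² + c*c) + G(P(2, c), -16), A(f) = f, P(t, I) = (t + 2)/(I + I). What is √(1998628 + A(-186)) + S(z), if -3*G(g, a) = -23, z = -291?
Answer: 508109/3 + √1998442 ≈ 1.7078e+5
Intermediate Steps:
P(t, I) = (2 + t)/(2*I) (P(t, I) = (2 + t)/((2*I)) = (2 + t)*(1/(2*I)) = (2 + t)/(2*I))
G(g, a) = 23/3 (G(g, a) = -⅓*(-23) = 23/3)
S(c) = 23/3 + 2*c² (S(c) = (c² + c*c) + 23/3 = (c² + c²) + 23/3 = 2*c² + 23/3 = 23/3 + 2*c²)
√(1998628 + A(-186)) + S(z) = √(1998628 - 186) + (23/3 + 2*(-291)²) = √1998442 + (23/3 + 2*84681) = √1998442 + (23/3 + 169362) = √1998442 + 508109/3 = 508109/3 + √1998442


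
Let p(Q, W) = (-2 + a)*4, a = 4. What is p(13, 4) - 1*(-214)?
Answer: 222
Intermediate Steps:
p(Q, W) = 8 (p(Q, W) = (-2 + 4)*4 = 2*4 = 8)
p(13, 4) - 1*(-214) = 8 - 1*(-214) = 8 + 214 = 222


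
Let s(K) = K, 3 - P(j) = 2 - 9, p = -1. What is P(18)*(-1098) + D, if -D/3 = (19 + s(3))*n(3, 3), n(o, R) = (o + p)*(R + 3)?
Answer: -11772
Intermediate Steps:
P(j) = 10 (P(j) = 3 - (2 - 9) = 3 - 1*(-7) = 3 + 7 = 10)
n(o, R) = (-1 + o)*(3 + R) (n(o, R) = (o - 1)*(R + 3) = (-1 + o)*(3 + R))
D = -792 (D = -3*(19 + 3)*(-3 - 1*3 + 3*3 + 3*3) = -66*(-3 - 3 + 9 + 9) = -66*12 = -3*264 = -792)
P(18)*(-1098) + D = 10*(-1098) - 792 = -10980 - 792 = -11772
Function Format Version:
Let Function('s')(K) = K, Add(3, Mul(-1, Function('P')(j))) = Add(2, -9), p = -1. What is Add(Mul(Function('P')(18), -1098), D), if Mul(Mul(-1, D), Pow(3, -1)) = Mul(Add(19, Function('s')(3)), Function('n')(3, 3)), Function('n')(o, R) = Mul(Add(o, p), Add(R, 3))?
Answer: -11772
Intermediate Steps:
Function('P')(j) = 10 (Function('P')(j) = Add(3, Mul(-1, Add(2, -9))) = Add(3, Mul(-1, -7)) = Add(3, 7) = 10)
Function('n')(o, R) = Mul(Add(-1, o), Add(3, R)) (Function('n')(o, R) = Mul(Add(o, -1), Add(R, 3)) = Mul(Add(-1, o), Add(3, R)))
D = -792 (D = Mul(-3, Mul(Add(19, 3), Add(-3, Mul(-1, 3), Mul(3, 3), Mul(3, 3)))) = Mul(-3, Mul(22, Add(-3, -3, 9, 9))) = Mul(-3, Mul(22, 12)) = Mul(-3, 264) = -792)
Add(Mul(Function('P')(18), -1098), D) = Add(Mul(10, -1098), -792) = Add(-10980, -792) = -11772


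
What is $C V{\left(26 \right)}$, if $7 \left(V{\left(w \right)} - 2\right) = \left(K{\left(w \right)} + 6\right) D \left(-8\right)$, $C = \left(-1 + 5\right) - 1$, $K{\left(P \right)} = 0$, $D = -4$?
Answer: $\frac{618}{7} \approx 88.286$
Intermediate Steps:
$C = 3$ ($C = 4 - 1 = 3$)
$V{\left(w \right)} = \frac{206}{7}$ ($V{\left(w \right)} = 2 + \frac{\left(0 + 6\right) \left(-4\right) \left(-8\right)}{7} = 2 + \frac{6 \left(-4\right) \left(-8\right)}{7} = 2 + \frac{\left(-24\right) \left(-8\right)}{7} = 2 + \frac{1}{7} \cdot 192 = 2 + \frac{192}{7} = \frac{206}{7}$)
$C V{\left(26 \right)} = 3 \cdot \frac{206}{7} = \frac{618}{7}$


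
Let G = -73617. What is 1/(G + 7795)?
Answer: -1/65822 ≈ -1.5192e-5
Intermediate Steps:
1/(G + 7795) = 1/(-73617 + 7795) = 1/(-65822) = -1/65822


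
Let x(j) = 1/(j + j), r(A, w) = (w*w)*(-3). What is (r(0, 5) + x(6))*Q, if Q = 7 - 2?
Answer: -4495/12 ≈ -374.58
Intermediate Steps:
r(A, w) = -3*w² (r(A, w) = w²*(-3) = -3*w²)
Q = 5
x(j) = 1/(2*j)
(r(0, 5) + x(6))*Q = (-3*5² + (½)/6)*5 = (-3*25 + (½)*(⅙))*5 = (-75 + 1/12)*5 = -899/12*5 = -4495/12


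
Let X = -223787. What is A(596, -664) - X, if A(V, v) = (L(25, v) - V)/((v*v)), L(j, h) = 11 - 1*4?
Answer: 98666792563/440896 ≈ 2.2379e+5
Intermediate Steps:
L(j, h) = 7 (L(j, h) = 11 - 4 = 7)
A(V, v) = (7 - V)/v**2 (A(V, v) = (7 - V)/((v*v)) = (7 - V)/(v**2) = (7 - V)/v**2)
A(596, -664) - X = (7 - 1*596)/(-664)**2 - 1*(-223787) = (7 - 596)/440896 + 223787 = (1/440896)*(-589) + 223787 = -589/440896 + 223787 = 98666792563/440896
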